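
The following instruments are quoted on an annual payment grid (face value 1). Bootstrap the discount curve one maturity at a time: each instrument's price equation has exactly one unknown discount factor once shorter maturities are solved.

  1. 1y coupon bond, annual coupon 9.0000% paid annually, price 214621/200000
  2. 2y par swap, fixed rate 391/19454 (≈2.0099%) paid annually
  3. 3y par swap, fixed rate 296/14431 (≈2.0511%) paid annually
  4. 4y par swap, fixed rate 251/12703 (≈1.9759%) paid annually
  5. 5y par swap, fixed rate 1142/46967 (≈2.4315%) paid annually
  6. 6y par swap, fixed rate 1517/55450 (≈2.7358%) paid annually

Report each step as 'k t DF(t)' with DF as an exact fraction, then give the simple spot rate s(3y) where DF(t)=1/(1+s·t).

1 1 1969/2000
2 2 9609/10000
3 3 588/625
4 4 9247/10000
5 5 4429/5000
6 6 8483/10000
s(3y) = (1/(588/625) − 1)/(3) = 37/1764 ≈ 2.0975%

step 1 [1y] bond c/1=9/100: DF=(214621/200000 − 9/100·(0))/(1+9/100) = 1969/2000 ≈ 0.984500
step 2 [2y] swap r/1=391/19454: DF=(1 − 391/19454·(0.984500))/(1+391/19454) = 9609/10000 ≈ 0.960900
step 3 [3y] swap r/1=296/14431: DF=(1 − 296/14431·(0.984500+0.960900))/(1+296/14431) = 588/625 ≈ 0.940800
step 4 [4y] swap r/1=251/12703: DF=(1 − 251/12703·(0.984500+0.960900+0.940800))/(1+251/12703) = 9247/10000 ≈ 0.924700
step 5 [5y] swap r/1=1142/46967: DF=(1 − 1142/46967·(0.984500+0.960900+0.940800+0.924700))/(1+1142/46967) = 4429/5000 ≈ 0.885800
step 6 [6y] swap r/1=1517/55450: DF=(1 − 1517/55450·(0.984500+0.960900+0.940800+0.924700+0.885800))/(1+1517/55450) = 8483/10000 ≈ 0.848300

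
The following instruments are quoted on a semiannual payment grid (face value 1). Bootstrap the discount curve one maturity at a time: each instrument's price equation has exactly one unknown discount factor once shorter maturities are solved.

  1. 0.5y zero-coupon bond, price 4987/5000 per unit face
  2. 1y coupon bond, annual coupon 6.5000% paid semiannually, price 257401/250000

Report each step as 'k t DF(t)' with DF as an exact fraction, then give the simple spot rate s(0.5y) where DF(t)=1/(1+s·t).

1 1/2 4987/5000
2 1 4829/5000
s(0.5y) = (1/(4987/5000) − 1)/(1/2) = 26/4987 ≈ 0.5214%

step 1 [0.5y] zero: DF = P = 4987/5000 ≈ 0.997400
step 2 [1y] bond c/2=13/400: DF=(257401/250000 − 13/400·(0.997400))/(1+13/400) = 4829/5000 ≈ 0.965800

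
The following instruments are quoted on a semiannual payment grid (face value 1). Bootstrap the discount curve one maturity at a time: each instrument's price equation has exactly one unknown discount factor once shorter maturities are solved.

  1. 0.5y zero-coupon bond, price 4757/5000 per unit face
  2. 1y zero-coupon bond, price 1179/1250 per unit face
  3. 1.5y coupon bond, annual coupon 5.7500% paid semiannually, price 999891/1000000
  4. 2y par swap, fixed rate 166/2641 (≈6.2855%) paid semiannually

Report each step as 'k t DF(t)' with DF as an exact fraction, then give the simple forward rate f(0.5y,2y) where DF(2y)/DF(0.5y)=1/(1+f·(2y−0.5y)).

step 1 [0.5y] zero: DF = P = 4757/5000 ≈ 0.951400
step 2 [1y] zero: DF = P = 1179/1250 ≈ 0.943200
step 3 [1.5y] bond c/2=23/800: DF=(999891/1000000 − 23/800·(0.951400+0.943200))/(1+23/800) = 919/1000 ≈ 0.919000
step 4 [2y] swap r/2=83/2641: DF=(1 − 83/2641·(0.951400+0.943200+0.919000))/(1+83/2641) = 4419/5000 ≈ 0.883800

1 1/2 4757/5000
2 1 1179/1250
3 3/2 919/1000
4 2 4419/5000
f(0.5y,2y) = ((4757/5000)/(4419/5000) − 1)/(3/2) = 676/13257 ≈ 5.0992%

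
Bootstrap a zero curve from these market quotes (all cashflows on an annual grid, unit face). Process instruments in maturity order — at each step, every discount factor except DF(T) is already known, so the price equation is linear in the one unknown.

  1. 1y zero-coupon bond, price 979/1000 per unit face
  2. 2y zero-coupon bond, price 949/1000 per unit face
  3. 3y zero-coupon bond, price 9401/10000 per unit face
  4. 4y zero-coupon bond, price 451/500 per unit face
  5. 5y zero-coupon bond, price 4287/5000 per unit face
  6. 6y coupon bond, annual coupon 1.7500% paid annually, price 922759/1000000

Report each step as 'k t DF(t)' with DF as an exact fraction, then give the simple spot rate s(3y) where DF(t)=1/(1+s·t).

1 1 979/1000
2 2 949/1000
3 3 9401/10000
4 4 451/500
5 5 4287/5000
6 6 8273/10000
s(3y) = (1/(9401/10000) − 1)/(3) = 599/28203 ≈ 2.1239%

step 1 [1y] zero: DF = P = 979/1000 ≈ 0.979000
step 2 [2y] zero: DF = P = 949/1000 ≈ 0.949000
step 3 [3y] zero: DF = P = 9401/10000 ≈ 0.940100
step 4 [4y] zero: DF = P = 451/500 ≈ 0.902000
step 5 [5y] zero: DF = P = 4287/5000 ≈ 0.857400
step 6 [6y] bond c/1=7/400: DF=(922759/1000000 − 7/400·(0.979000+0.949000+0.940100+0.902000+0.857400))/(1+7/400) = 8273/10000 ≈ 0.827300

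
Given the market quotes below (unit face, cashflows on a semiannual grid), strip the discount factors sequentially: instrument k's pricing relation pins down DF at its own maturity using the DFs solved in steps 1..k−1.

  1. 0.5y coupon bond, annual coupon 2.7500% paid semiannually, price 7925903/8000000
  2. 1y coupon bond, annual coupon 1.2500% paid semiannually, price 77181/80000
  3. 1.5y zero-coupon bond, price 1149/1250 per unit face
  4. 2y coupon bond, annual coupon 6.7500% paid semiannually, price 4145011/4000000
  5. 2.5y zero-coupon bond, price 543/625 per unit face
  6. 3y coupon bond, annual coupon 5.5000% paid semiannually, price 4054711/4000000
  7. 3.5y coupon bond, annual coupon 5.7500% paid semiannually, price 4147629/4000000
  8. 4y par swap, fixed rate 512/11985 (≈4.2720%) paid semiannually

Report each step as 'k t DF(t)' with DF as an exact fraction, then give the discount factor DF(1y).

step 1 [0.5y] bond c/2=11/800: DF=(7925903/8000000 − 11/800·(0))/(1+11/800) = 9773/10000 ≈ 0.977300
step 2 [1y] bond c/2=1/160: DF=(77181/80000 − 1/160·(0.977300))/(1+1/160) = 9527/10000 ≈ 0.952700
step 3 [1.5y] zero: DF = P = 1149/1250 ≈ 0.919200
step 4 [2y] bond c/2=27/800: DF=(4145011/4000000 − 27/800·(0.977300+0.952700+0.919200))/(1+27/800) = 4547/5000 ≈ 0.909400
step 5 [2.5y] zero: DF = P = 543/625 ≈ 0.868800
step 6 [3y] bond c/2=11/400: DF=(4054711/4000000 − 11/400·(0.977300+0.952700+0.919200+0.909400+0.868800))/(1+11/400) = 8627/10000 ≈ 0.862700
step 7 [3.5y] bond c/2=23/800: DF=(4147629/4000000 − 23/800·(0.977300+0.952700+0.919200+0.909400+0.868800+0.862700))/(1+23/800) = 1709/2000 ≈ 0.854500
step 8 [4y] swap r/2=256/11985: DF=(1 − 256/11985·(0.977300+0.952700+0.919200+0.909400+0.868800+0.862700+0.854500))/(1+256/11985) = 529/625 ≈ 0.846400

1 1/2 9773/10000
2 1 9527/10000
3 3/2 1149/1250
4 2 4547/5000
5 5/2 543/625
6 3 8627/10000
7 7/2 1709/2000
8 4 529/625
DF(1y) = 9527/10000 ≈ 0.952700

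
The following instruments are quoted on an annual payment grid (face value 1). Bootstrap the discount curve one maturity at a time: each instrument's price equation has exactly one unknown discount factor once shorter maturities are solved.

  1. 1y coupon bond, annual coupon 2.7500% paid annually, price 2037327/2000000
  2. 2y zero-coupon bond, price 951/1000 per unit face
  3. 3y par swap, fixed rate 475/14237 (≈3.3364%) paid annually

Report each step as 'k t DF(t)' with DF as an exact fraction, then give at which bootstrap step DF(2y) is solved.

step 1 [1y] bond c/1=11/400: DF=(2037327/2000000 − 11/400·(0))/(1+11/400) = 4957/5000 ≈ 0.991400
step 2 [2y] zero: DF = P = 951/1000 ≈ 0.951000
step 3 [3y] swap r/1=475/14237: DF=(1 − 475/14237·(0.991400+0.951000))/(1+475/14237) = 181/200 ≈ 0.905000

1 1 4957/5000
2 2 951/1000
3 3 181/200
DF(2y) is solved at step 2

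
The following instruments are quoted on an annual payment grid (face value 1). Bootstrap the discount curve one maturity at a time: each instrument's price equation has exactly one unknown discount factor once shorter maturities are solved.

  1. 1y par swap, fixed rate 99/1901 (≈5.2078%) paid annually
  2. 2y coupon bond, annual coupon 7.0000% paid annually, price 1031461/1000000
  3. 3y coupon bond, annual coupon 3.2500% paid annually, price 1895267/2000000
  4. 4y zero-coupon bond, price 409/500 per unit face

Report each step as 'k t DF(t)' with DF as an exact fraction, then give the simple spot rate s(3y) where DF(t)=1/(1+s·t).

1 1 1901/2000
2 2 4509/5000
3 3 1719/2000
4 4 409/500
s(3y) = (1/(1719/2000) − 1)/(3) = 281/5157 ≈ 5.4489%

step 1 [1y] swap r/1=99/1901: DF=(1 − 99/1901·(0))/(1+99/1901) = 1901/2000 ≈ 0.950500
step 2 [2y] bond c/1=7/100: DF=(1031461/1000000 − 7/100·(0.950500))/(1+7/100) = 4509/5000 ≈ 0.901800
step 3 [3y] bond c/1=13/400: DF=(1895267/2000000 − 13/400·(0.950500+0.901800))/(1+13/400) = 1719/2000 ≈ 0.859500
step 4 [4y] zero: DF = P = 409/500 ≈ 0.818000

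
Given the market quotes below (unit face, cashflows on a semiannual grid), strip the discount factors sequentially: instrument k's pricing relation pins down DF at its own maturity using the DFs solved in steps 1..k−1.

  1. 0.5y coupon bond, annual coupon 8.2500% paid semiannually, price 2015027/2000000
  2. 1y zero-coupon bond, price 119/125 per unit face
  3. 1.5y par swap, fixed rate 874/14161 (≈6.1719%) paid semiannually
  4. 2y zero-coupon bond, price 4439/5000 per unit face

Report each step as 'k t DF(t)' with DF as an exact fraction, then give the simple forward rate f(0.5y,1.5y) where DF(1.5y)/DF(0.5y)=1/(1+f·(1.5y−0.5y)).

1 1/2 2419/2500
2 1 119/125
3 3/2 4563/5000
4 2 4439/5000
f(0.5y,1.5y) = ((2419/2500)/(4563/5000) − 1)/(1) = 275/4563 ≈ 6.0267%

step 1 [0.5y] bond c/2=33/800: DF=(2015027/2000000 − 33/800·(0))/(1+33/800) = 2419/2500 ≈ 0.967600
step 2 [1y] zero: DF = P = 119/125 ≈ 0.952000
step 3 [1.5y] swap r/2=437/14161: DF=(1 − 437/14161·(0.967600+0.952000))/(1+437/14161) = 4563/5000 ≈ 0.912600
step 4 [2y] zero: DF = P = 4439/5000 ≈ 0.887800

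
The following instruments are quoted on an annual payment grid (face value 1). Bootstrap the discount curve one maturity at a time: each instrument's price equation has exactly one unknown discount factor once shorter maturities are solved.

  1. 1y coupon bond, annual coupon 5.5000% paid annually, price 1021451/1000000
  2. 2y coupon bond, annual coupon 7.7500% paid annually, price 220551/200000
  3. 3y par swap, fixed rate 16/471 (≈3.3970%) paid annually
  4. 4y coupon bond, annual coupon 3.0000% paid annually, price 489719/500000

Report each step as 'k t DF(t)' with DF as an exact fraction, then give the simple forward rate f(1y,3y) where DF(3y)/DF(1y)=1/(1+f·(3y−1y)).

1 1 4841/5000
2 2 4769/5000
3 3 113/125
4 4 4343/5000
f(1y,3y) = ((4841/5000)/(113/125) − 1)/(2) = 321/9040 ≈ 3.5509%

step 1 [1y] bond c/1=11/200: DF=(1021451/1000000 − 11/200·(0))/(1+11/200) = 4841/5000 ≈ 0.968200
step 2 [2y] bond c/1=31/400: DF=(220551/200000 − 31/400·(0.968200))/(1+31/400) = 4769/5000 ≈ 0.953800
step 3 [3y] swap r/1=16/471: DF=(1 − 16/471·(0.968200+0.953800))/(1+16/471) = 113/125 ≈ 0.904000
step 4 [4y] bond c/1=3/100: DF=(489719/500000 − 3/100·(0.968200+0.953800+0.904000))/(1+3/100) = 4343/5000 ≈ 0.868600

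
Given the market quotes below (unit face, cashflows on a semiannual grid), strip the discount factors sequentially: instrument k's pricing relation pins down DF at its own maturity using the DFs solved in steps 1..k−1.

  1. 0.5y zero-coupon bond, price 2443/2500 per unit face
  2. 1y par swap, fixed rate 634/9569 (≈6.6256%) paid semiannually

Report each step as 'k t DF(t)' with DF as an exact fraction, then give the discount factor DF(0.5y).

step 1 [0.5y] zero: DF = P = 2443/2500 ≈ 0.977200
step 2 [1y] swap r/2=317/9569: DF=(1 − 317/9569·(0.977200))/(1+317/9569) = 4683/5000 ≈ 0.936600

1 1/2 2443/2500
2 1 4683/5000
DF(0.5y) = 2443/2500 ≈ 0.977200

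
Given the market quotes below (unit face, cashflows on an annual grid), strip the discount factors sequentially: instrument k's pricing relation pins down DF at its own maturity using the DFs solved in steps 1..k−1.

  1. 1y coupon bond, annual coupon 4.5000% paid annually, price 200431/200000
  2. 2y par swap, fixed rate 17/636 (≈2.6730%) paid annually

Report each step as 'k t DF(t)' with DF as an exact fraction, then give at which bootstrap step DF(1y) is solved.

step 1 [1y] bond c/1=9/200: DF=(200431/200000 − 9/200·(0))/(1+9/200) = 959/1000 ≈ 0.959000
step 2 [2y] swap r/1=17/636: DF=(1 − 17/636·(0.959000))/(1+17/636) = 949/1000 ≈ 0.949000

1 1 959/1000
2 2 949/1000
DF(1y) is solved at step 1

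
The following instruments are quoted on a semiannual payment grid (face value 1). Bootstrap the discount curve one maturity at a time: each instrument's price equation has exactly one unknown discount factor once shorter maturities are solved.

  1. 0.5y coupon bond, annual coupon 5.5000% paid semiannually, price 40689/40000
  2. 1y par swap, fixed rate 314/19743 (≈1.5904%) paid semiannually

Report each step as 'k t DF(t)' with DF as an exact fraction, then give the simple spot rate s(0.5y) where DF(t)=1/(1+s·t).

step 1 [0.5y] bond c/2=11/400: DF=(40689/40000 − 11/400·(0))/(1+11/400) = 99/100 ≈ 0.990000
step 2 [1y] swap r/2=157/19743: DF=(1 − 157/19743·(0.990000))/(1+157/19743) = 9843/10000 ≈ 0.984300

1 1/2 99/100
2 1 9843/10000
s(0.5y) = (1/(99/100) − 1)/(1/2) = 2/99 ≈ 2.0202%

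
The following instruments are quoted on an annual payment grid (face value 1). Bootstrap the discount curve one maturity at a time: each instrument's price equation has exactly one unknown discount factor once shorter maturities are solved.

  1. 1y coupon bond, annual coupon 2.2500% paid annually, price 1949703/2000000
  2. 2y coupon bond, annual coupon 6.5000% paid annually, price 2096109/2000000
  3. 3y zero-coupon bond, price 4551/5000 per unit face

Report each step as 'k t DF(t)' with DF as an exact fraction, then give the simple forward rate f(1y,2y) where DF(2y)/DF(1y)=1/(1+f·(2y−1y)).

step 1 [1y] bond c/1=9/400: DF=(1949703/2000000 − 9/400·(0))/(1+9/400) = 4767/5000 ≈ 0.953400
step 2 [2y] bond c/1=13/200: DF=(2096109/2000000 − 13/200·(0.953400))/(1+13/200) = 9259/10000 ≈ 0.925900
step 3 [3y] zero: DF = P = 4551/5000 ≈ 0.910200

1 1 4767/5000
2 2 9259/10000
3 3 4551/5000
f(1y,2y) = ((4767/5000)/(9259/10000) − 1)/(1) = 275/9259 ≈ 2.9701%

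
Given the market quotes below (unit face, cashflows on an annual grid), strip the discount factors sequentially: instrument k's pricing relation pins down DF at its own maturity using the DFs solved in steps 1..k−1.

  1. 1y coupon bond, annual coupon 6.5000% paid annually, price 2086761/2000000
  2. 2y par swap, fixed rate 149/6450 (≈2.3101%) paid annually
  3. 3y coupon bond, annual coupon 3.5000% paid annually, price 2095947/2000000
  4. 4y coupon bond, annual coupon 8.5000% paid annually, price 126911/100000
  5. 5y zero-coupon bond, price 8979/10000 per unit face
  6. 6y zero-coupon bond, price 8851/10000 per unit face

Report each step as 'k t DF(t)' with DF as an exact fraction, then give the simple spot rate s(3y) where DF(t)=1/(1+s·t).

step 1 [1y] bond c/1=13/200: DF=(2086761/2000000 − 13/200·(0))/(1+13/200) = 9797/10000 ≈ 0.979700
step 2 [2y] swap r/1=149/6450: DF=(1 − 149/6450·(0.979700))/(1+149/6450) = 9553/10000 ≈ 0.955300
step 3 [3y] bond c/1=7/200: DF=(2095947/2000000 − 7/200·(0.979700+0.955300))/(1+7/200) = 9471/10000 ≈ 0.947100
step 4 [4y] bond c/1=17/200: DF=(126911/100000 − 17/200·(0.979700+0.955300+0.947100))/(1+17/200) = 9439/10000 ≈ 0.943900
step 5 [5y] zero: DF = P = 8979/10000 ≈ 0.897900
step 6 [6y] zero: DF = P = 8851/10000 ≈ 0.885100

1 1 9797/10000
2 2 9553/10000
3 3 9471/10000
4 4 9439/10000
5 5 8979/10000
6 6 8851/10000
s(3y) = (1/(9471/10000) − 1)/(3) = 529/28413 ≈ 1.8618%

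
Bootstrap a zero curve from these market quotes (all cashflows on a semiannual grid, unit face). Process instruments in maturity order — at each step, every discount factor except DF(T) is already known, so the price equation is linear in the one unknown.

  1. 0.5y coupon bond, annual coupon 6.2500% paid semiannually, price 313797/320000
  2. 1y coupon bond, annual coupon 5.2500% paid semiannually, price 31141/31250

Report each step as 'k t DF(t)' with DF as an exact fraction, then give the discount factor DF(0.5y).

step 1 [0.5y] bond c/2=1/32: DF=(313797/320000 − 1/32·(0))/(1+1/32) = 9509/10000 ≈ 0.950900
step 2 [1y] bond c/2=21/800: DF=(31141/31250 − 21/800·(0.950900))/(1+21/800) = 9467/10000 ≈ 0.946700

1 1/2 9509/10000
2 1 9467/10000
DF(0.5y) = 9509/10000 ≈ 0.950900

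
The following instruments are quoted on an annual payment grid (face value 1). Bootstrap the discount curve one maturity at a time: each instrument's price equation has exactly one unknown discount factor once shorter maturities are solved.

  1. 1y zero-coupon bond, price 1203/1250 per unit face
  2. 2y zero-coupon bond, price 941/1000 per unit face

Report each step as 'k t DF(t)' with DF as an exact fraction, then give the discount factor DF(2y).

step 1 [1y] zero: DF = P = 1203/1250 ≈ 0.962400
step 2 [2y] zero: DF = P = 941/1000 ≈ 0.941000

1 1 1203/1250
2 2 941/1000
DF(2y) = 941/1000 ≈ 0.941000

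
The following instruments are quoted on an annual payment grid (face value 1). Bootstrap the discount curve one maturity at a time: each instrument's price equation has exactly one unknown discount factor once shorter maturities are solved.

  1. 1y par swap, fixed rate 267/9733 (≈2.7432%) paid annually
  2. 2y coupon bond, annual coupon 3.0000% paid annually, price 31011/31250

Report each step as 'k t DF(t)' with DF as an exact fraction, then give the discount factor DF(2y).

1 1 9733/10000
2 2 9351/10000
DF(2y) = 9351/10000 ≈ 0.935100

step 1 [1y] swap r/1=267/9733: DF=(1 − 267/9733·(0))/(1+267/9733) = 9733/10000 ≈ 0.973300
step 2 [2y] bond c/1=3/100: DF=(31011/31250 − 3/100·(0.973300))/(1+3/100) = 9351/10000 ≈ 0.935100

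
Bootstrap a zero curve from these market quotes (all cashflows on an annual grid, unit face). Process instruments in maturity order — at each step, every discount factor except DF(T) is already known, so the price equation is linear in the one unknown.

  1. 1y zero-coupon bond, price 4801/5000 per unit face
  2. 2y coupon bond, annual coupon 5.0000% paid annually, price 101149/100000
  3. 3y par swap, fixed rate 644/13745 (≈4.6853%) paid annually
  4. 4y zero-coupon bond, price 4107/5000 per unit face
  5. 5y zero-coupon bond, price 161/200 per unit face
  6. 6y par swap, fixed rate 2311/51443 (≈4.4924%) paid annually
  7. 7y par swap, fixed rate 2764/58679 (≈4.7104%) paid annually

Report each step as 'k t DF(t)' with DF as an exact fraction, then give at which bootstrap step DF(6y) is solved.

step 1 [1y] zero: DF = P = 4801/5000 ≈ 0.960200
step 2 [2y] bond c/1=1/20: DF=(101149/100000 − 1/20·(0.960200))/(1+1/20) = 1147/1250 ≈ 0.917600
step 3 [3y] swap r/1=644/13745: DF=(1 − 644/13745·(0.960200+0.917600))/(1+644/13745) = 1089/1250 ≈ 0.871200
step 4 [4y] zero: DF = P = 4107/5000 ≈ 0.821400
step 5 [5y] zero: DF = P = 161/200 ≈ 0.805000
step 6 [6y] swap r/1=2311/51443: DF=(1 − 2311/51443·(0.960200+0.917600+0.871200+0.821400+0.805000))/(1+2311/51443) = 7689/10000 ≈ 0.768900
step 7 [7y] swap r/1=2764/58679: DF=(1 − 2764/58679·(0.960200+0.917600+0.871200+0.821400+0.805000+0.768900))/(1+2764/58679) = 1809/2500 ≈ 0.723600

1 1 4801/5000
2 2 1147/1250
3 3 1089/1250
4 4 4107/5000
5 5 161/200
6 6 7689/10000
7 7 1809/2500
DF(6y) is solved at step 6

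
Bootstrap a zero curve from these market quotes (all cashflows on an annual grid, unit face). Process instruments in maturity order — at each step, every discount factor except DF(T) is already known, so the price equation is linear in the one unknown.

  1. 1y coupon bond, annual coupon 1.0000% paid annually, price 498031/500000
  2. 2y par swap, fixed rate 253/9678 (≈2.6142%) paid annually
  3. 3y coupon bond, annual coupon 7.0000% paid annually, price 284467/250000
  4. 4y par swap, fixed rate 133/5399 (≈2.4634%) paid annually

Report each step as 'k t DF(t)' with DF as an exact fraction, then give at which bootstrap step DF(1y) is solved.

step 1 [1y] bond c/1=1/100: DF=(498031/500000 − 1/100·(0))/(1+1/100) = 4931/5000 ≈ 0.986200
step 2 [2y] swap r/1=253/9678: DF=(1 − 253/9678·(0.986200))/(1+253/9678) = 4747/5000 ≈ 0.949400
step 3 [3y] bond c/1=7/100: DF=(284467/250000 − 7/100·(0.986200+0.949400))/(1+7/100) = 1171/1250 ≈ 0.936800
step 4 [4y] swap r/1=133/5399: DF=(1 − 133/5399·(0.986200+0.949400+0.936800))/(1+133/5399) = 9069/10000 ≈ 0.906900

1 1 4931/5000
2 2 4747/5000
3 3 1171/1250
4 4 9069/10000
DF(1y) is solved at step 1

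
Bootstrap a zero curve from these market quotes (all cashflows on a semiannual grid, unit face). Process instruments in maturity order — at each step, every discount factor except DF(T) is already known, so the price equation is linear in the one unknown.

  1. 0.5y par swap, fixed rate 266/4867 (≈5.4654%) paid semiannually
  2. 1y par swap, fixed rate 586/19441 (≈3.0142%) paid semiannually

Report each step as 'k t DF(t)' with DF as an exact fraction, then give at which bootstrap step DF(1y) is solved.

1 1/2 4867/5000
2 1 9707/10000
DF(1y) is solved at step 2

step 1 [0.5y] swap r/2=133/4867: DF=(1 − 133/4867·(0))/(1+133/4867) = 4867/5000 ≈ 0.973400
step 2 [1y] swap r/2=293/19441: DF=(1 − 293/19441·(0.973400))/(1+293/19441) = 9707/10000 ≈ 0.970700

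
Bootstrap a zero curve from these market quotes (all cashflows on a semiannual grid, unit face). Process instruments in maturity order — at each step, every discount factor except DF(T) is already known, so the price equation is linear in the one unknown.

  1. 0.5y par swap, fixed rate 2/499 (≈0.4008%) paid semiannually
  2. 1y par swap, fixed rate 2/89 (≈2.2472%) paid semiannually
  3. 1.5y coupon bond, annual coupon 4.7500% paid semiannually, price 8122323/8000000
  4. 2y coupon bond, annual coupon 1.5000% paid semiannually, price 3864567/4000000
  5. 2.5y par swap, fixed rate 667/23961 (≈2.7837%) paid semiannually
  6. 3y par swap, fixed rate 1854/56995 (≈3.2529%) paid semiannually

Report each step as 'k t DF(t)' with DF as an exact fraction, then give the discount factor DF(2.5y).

step 1 [0.5y] swap r/2=1/499: DF=(1 − 1/499·(0))/(1+1/499) = 499/500 ≈ 0.998000
step 2 [1y] swap r/2=1/89: DF=(1 − 1/89·(0.998000))/(1+1/89) = 4889/5000 ≈ 0.977800
step 3 [1.5y] bond c/2=19/800: DF=(8122323/8000000 − 19/800·(0.998000+0.977800))/(1+19/800) = 9459/10000 ≈ 0.945900
step 4 [2y] bond c/2=3/400: DF=(3864567/4000000 − 3/400·(0.998000+0.977800+0.945900))/(1+3/400) = 2343/2500 ≈ 0.937200
step 5 [2.5y] swap r/2=667/47922: DF=(1 − 667/47922·(0.998000+0.977800+0.945900+0.937200))/(1+667/47922) = 9333/10000 ≈ 0.933300
step 6 [3y] swap r/2=927/56995: DF=(1 − 927/56995·(0.998000+0.977800+0.945900+0.937200+0.933300))/(1+927/56995) = 9073/10000 ≈ 0.907300

1 1/2 499/500
2 1 4889/5000
3 3/2 9459/10000
4 2 2343/2500
5 5/2 9333/10000
6 3 9073/10000
DF(2.5y) = 9333/10000 ≈ 0.933300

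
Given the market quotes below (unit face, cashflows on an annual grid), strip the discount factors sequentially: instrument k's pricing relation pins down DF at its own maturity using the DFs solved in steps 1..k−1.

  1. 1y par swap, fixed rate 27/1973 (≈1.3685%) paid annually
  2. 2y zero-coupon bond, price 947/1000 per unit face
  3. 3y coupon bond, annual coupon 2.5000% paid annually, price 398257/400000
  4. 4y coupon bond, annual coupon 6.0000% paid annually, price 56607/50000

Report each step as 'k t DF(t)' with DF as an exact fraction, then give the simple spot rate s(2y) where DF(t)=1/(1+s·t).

1 1 1973/2000
2 2 947/1000
3 3 4621/5000
4 4 9063/10000
s(2y) = (1/(947/1000) − 1)/(2) = 53/1894 ≈ 2.7983%

step 1 [1y] swap r/1=27/1973: DF=(1 − 27/1973·(0))/(1+27/1973) = 1973/2000 ≈ 0.986500
step 2 [2y] zero: DF = P = 947/1000 ≈ 0.947000
step 3 [3y] bond c/1=1/40: DF=(398257/400000 − 1/40·(0.986500+0.947000))/(1+1/40) = 4621/5000 ≈ 0.924200
step 4 [4y] bond c/1=3/50: DF=(56607/50000 − 3/50·(0.986500+0.947000+0.924200))/(1+3/50) = 9063/10000 ≈ 0.906300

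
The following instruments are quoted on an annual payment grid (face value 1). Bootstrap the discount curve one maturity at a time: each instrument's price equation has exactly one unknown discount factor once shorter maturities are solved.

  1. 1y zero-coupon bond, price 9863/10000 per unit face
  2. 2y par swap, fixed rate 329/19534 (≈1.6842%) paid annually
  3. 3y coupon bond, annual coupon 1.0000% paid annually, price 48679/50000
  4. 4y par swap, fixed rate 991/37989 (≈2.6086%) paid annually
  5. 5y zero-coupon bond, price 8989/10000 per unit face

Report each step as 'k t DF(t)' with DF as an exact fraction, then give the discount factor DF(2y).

step 1 [1y] zero: DF = P = 9863/10000 ≈ 0.986300
step 2 [2y] swap r/1=329/19534: DF=(1 − 329/19534·(0.986300))/(1+329/19534) = 9671/10000 ≈ 0.967100
step 3 [3y] bond c/1=1/100: DF=(48679/50000 − 1/100·(0.986300+0.967100))/(1+1/100) = 4723/5000 ≈ 0.944600
step 4 [4y] swap r/1=991/37989: DF=(1 − 991/37989·(0.986300+0.967100+0.944600))/(1+991/37989) = 9009/10000 ≈ 0.900900
step 5 [5y] zero: DF = P = 8989/10000 ≈ 0.898900

1 1 9863/10000
2 2 9671/10000
3 3 4723/5000
4 4 9009/10000
5 5 8989/10000
DF(2y) = 9671/10000 ≈ 0.967100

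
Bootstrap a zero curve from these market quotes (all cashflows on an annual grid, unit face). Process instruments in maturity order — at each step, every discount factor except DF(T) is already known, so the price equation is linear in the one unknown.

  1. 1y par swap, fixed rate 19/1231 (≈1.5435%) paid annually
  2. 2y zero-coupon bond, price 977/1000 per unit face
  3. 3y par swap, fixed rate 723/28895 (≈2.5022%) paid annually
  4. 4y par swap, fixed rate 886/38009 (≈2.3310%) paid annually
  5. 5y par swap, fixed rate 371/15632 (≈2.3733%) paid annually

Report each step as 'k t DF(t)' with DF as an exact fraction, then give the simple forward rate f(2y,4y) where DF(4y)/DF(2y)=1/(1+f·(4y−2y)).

1 1 1231/1250
2 2 977/1000
3 3 9277/10000
4 4 4557/5000
5 5 8887/10000
f(2y,4y) = ((977/1000)/(4557/5000) − 1)/(2) = 164/4557 ≈ 3.5989%

step 1 [1y] swap r/1=19/1231: DF=(1 − 19/1231·(0))/(1+19/1231) = 1231/1250 ≈ 0.984800
step 2 [2y] zero: DF = P = 977/1000 ≈ 0.977000
step 3 [3y] swap r/1=723/28895: DF=(1 − 723/28895·(0.984800+0.977000))/(1+723/28895) = 9277/10000 ≈ 0.927700
step 4 [4y] swap r/1=886/38009: DF=(1 − 886/38009·(0.984800+0.977000+0.927700))/(1+886/38009) = 4557/5000 ≈ 0.911400
step 5 [5y] swap r/1=371/15632: DF=(1 − 371/15632·(0.984800+0.977000+0.927700+0.911400))/(1+371/15632) = 8887/10000 ≈ 0.888700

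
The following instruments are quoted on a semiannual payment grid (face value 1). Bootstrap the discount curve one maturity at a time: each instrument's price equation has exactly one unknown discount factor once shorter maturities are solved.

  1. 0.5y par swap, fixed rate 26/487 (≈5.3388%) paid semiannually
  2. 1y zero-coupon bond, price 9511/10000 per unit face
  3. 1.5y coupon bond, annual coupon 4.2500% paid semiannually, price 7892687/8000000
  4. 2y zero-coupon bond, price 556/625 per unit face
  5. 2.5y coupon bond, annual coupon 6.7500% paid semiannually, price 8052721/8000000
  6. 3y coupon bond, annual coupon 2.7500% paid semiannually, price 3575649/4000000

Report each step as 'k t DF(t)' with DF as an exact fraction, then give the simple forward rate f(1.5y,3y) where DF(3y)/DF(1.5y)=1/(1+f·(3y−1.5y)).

step 1 [0.5y] swap r/2=13/487: DF=(1 − 13/487·(0))/(1+13/487) = 487/500 ≈ 0.974000
step 2 [1y] zero: DF = P = 9511/10000 ≈ 0.951100
step 3 [1.5y] bond c/2=17/800: DF=(7892687/8000000 − 17/800·(0.974000+0.951100))/(1+17/800) = 463/500 ≈ 0.926000
step 4 [2y] zero: DF = P = 556/625 ≈ 0.889600
step 5 [2.5y] bond c/2=27/800: DF=(8052721/8000000 − 27/800·(0.974000+0.951100+0.926000+0.889600))/(1+27/800) = 2129/2500 ≈ 0.851600
step 6 [3y] bond c/2=11/800: DF=(3575649/4000000 − 11/800·(0.974000+0.951100+0.926000+0.889600+0.851600))/(1+11/800) = 1639/2000 ≈ 0.819500

1 1/2 487/500
2 1 9511/10000
3 3/2 463/500
4 2 556/625
5 5/2 2129/2500
6 3 1639/2000
f(1.5y,3y) = ((463/500)/(1639/2000) − 1)/(3/2) = 142/1639 ≈ 8.6638%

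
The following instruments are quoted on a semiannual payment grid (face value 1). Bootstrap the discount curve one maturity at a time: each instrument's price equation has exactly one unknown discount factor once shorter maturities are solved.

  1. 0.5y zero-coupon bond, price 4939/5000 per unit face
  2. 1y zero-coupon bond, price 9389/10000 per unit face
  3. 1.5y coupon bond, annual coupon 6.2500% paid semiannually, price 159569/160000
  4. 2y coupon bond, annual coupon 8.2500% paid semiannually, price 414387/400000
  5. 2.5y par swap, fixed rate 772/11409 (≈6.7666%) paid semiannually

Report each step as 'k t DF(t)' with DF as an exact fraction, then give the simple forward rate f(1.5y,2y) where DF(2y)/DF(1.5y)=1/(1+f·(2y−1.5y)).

1 1/2 4939/5000
2 1 9389/10000
3 3/2 9087/10000
4 2 4413/5000
5 5/2 1057/1250
f(1.5y,2y) = ((9087/10000)/(4413/5000) − 1)/(1/2) = 87/1471 ≈ 5.9143%

step 1 [0.5y] zero: DF = P = 4939/5000 ≈ 0.987800
step 2 [1y] zero: DF = P = 9389/10000 ≈ 0.938900
step 3 [1.5y] bond c/2=1/32: DF=(159569/160000 − 1/32·(0.987800+0.938900))/(1+1/32) = 9087/10000 ≈ 0.908700
step 4 [2y] bond c/2=33/800: DF=(414387/400000 − 33/800·(0.987800+0.938900+0.908700))/(1+33/800) = 4413/5000 ≈ 0.882600
step 5 [2.5y] swap r/2=386/11409: DF=(1 − 386/11409·(0.987800+0.938900+0.908700+0.882600))/(1+386/11409) = 1057/1250 ≈ 0.845600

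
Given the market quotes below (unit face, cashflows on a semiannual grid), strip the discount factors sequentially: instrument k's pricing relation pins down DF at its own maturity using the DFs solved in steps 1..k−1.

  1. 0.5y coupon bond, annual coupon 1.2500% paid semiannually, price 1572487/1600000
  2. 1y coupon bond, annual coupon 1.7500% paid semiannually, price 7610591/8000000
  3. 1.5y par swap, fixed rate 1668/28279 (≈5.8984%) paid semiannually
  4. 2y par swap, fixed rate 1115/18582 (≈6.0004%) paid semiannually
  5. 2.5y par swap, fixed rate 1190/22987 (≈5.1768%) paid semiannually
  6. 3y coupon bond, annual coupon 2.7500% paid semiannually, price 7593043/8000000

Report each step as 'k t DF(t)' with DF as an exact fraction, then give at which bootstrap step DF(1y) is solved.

step 1 [0.5y] bond c/2=1/160: DF=(1572487/1600000 − 1/160·(0))/(1+1/160) = 9767/10000 ≈ 0.976700
step 2 [1y] bond c/2=7/800: DF=(7610591/8000000 − 7/800·(0.976700))/(1+7/800) = 4673/5000 ≈ 0.934600
step 3 [1.5y] swap r/2=834/28279: DF=(1 − 834/28279·(0.976700+0.934600))/(1+834/28279) = 4583/5000 ≈ 0.916600
step 4 [2y] swap r/2=1115/37164: DF=(1 − 1115/37164·(0.976700+0.934600+0.916600))/(1+1115/37164) = 1777/2000 ≈ 0.888500
step 5 [2.5y] swap r/2=595/22987: DF=(1 − 595/22987·(0.976700+0.934600+0.916600+0.888500))/(1+595/22987) = 881/1000 ≈ 0.881000
step 6 [3y] bond c/2=11/800: DF=(7593043/8000000 − 11/800·(0.976700+0.934600+0.916600+0.888500+0.881000))/(1+11/800) = 8739/10000 ≈ 0.873900

1 1/2 9767/10000
2 1 4673/5000
3 3/2 4583/5000
4 2 1777/2000
5 5/2 881/1000
6 3 8739/10000
DF(1y) is solved at step 2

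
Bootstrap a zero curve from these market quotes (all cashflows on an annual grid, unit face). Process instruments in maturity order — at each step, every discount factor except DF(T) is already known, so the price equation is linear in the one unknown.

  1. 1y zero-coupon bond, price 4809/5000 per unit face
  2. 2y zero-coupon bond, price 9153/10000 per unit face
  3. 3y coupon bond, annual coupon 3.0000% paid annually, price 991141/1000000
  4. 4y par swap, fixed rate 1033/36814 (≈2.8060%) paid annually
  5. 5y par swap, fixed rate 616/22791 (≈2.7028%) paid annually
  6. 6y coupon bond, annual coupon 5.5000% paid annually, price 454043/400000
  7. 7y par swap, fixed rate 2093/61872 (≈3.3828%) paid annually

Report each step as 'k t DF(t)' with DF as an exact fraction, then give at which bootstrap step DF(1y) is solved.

step 1 [1y] zero: DF = P = 4809/5000 ≈ 0.961800
step 2 [2y] zero: DF = P = 9153/10000 ≈ 0.915300
step 3 [3y] bond c/1=3/100: DF=(991141/1000000 − 3/100·(0.961800+0.915300))/(1+3/100) = 2269/2500 ≈ 0.907600
step 4 [4y] swap r/1=1033/36814: DF=(1 − 1033/36814·(0.961800+0.915300+0.907600))/(1+1033/36814) = 8967/10000 ≈ 0.896700
step 5 [5y] swap r/1=616/22791: DF=(1 − 616/22791·(0.961800+0.915300+0.907600+0.896700))/(1+616/22791) = 548/625 ≈ 0.876800
step 6 [6y] bond c/1=11/200: DF=(454043/400000 − 11/200·(0.961800+0.915300+0.907600+0.896700+0.876800))/(1+11/200) = 8383/10000 ≈ 0.838300
step 7 [7y] swap r/1=2093/61872: DF=(1 − 2093/61872·(0.961800+0.915300+0.907600+0.896700+0.876800+0.838300))/(1+2093/61872) = 7907/10000 ≈ 0.790700

1 1 4809/5000
2 2 9153/10000
3 3 2269/2500
4 4 8967/10000
5 5 548/625
6 6 8383/10000
7 7 7907/10000
DF(1y) is solved at step 1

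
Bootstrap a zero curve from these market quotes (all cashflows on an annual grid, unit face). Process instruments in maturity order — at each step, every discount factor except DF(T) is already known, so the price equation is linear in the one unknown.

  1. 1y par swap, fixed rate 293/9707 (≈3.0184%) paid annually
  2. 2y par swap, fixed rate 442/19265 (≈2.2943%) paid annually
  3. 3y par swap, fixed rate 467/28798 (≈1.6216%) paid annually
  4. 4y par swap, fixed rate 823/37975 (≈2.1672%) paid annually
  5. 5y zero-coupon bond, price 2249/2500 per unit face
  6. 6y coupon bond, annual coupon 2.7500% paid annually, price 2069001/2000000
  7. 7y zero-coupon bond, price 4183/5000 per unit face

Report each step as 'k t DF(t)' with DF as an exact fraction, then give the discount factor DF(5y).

1 1 9707/10000
2 2 4779/5000
3 3 9533/10000
4 4 9177/10000
5 5 2249/2500
6 6 8811/10000
7 7 4183/5000
DF(5y) = 2249/2500 ≈ 0.899600

step 1 [1y] swap r/1=293/9707: DF=(1 − 293/9707·(0))/(1+293/9707) = 9707/10000 ≈ 0.970700
step 2 [2y] swap r/1=442/19265: DF=(1 − 442/19265·(0.970700))/(1+442/19265) = 4779/5000 ≈ 0.955800
step 3 [3y] swap r/1=467/28798: DF=(1 − 467/28798·(0.970700+0.955800))/(1+467/28798) = 9533/10000 ≈ 0.953300
step 4 [4y] swap r/1=823/37975: DF=(1 − 823/37975·(0.970700+0.955800+0.953300))/(1+823/37975) = 9177/10000 ≈ 0.917700
step 5 [5y] zero: DF = P = 2249/2500 ≈ 0.899600
step 6 [6y] bond c/1=11/400: DF=(2069001/2000000 − 11/400·(0.970700+0.955800+0.953300+0.917700+0.899600))/(1+11/400) = 8811/10000 ≈ 0.881100
step 7 [7y] zero: DF = P = 4183/5000 ≈ 0.836600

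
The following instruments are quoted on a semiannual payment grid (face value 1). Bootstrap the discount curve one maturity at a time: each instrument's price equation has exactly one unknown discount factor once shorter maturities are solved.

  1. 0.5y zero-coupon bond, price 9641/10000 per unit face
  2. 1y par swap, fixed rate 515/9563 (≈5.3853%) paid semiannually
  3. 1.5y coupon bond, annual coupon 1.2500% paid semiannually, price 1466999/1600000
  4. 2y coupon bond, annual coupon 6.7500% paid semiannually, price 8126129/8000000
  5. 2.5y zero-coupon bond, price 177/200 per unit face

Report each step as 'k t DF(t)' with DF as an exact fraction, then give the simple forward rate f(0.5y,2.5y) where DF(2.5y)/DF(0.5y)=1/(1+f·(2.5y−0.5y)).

step 1 [0.5y] zero: DF = P = 9641/10000 ≈ 0.964100
step 2 [1y] swap r/2=515/19126: DF=(1 − 515/19126·(0.964100))/(1+515/19126) = 1897/2000 ≈ 0.948500
step 3 [1.5y] bond c/2=1/160: DF=(1466999/1600000 − 1/160·(0.964100+0.948500))/(1+1/160) = 8993/10000 ≈ 0.899300
step 4 [2y] bond c/2=27/800: DF=(8126129/8000000 − 27/800·(0.964100+0.948500+0.899300))/(1+27/800) = 2227/2500 ≈ 0.890800
step 5 [2.5y] zero: DF = P = 177/200 ≈ 0.885000

1 1/2 9641/10000
2 1 1897/2000
3 3/2 8993/10000
4 2 2227/2500
5 5/2 177/200
f(0.5y,2.5y) = ((9641/10000)/(177/200) − 1)/(2) = 791/17700 ≈ 4.4689%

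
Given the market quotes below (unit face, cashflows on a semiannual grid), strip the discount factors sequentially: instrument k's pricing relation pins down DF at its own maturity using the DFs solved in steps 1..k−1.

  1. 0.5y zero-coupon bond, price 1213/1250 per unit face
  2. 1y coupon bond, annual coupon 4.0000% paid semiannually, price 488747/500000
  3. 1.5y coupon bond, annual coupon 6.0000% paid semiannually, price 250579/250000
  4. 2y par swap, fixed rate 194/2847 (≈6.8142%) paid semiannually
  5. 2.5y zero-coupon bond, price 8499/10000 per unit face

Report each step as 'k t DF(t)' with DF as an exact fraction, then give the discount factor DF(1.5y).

1 1/2 1213/1250
2 1 9393/10000
3 3/2 367/400
4 2 8739/10000
5 5/2 8499/10000
DF(1.5y) = 367/400 ≈ 0.917500

step 1 [0.5y] zero: DF = P = 1213/1250 ≈ 0.970400
step 2 [1y] bond c/2=1/50: DF=(488747/500000 − 1/50·(0.970400))/(1+1/50) = 9393/10000 ≈ 0.939300
step 3 [1.5y] bond c/2=3/100: DF=(250579/250000 − 3/100·(0.970400+0.939300))/(1+3/100) = 367/400 ≈ 0.917500
step 4 [2y] swap r/2=97/2847: DF=(1 − 97/2847·(0.970400+0.939300+0.917500))/(1+97/2847) = 8739/10000 ≈ 0.873900
step 5 [2.5y] zero: DF = P = 8499/10000 ≈ 0.849900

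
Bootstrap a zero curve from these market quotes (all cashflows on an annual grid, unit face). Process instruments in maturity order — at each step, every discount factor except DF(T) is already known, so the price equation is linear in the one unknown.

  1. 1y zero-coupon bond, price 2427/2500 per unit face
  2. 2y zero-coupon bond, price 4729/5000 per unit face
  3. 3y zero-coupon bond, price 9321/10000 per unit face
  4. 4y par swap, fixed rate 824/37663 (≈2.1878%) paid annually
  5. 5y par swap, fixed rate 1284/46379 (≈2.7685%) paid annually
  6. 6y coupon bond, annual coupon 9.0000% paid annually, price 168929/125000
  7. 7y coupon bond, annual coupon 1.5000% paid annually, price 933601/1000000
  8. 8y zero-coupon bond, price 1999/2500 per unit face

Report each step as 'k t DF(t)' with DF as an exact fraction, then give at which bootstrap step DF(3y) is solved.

1 1 2427/2500
2 2 4729/5000
3 3 9321/10000
4 4 1147/1250
5 5 2179/2500
6 6 8569/10000
7 7 4193/5000
8 8 1999/2500
DF(3y) is solved at step 3

step 1 [1y] zero: DF = P = 2427/2500 ≈ 0.970800
step 2 [2y] zero: DF = P = 4729/5000 ≈ 0.945800
step 3 [3y] zero: DF = P = 9321/10000 ≈ 0.932100
step 4 [4y] swap r/1=824/37663: DF=(1 − 824/37663·(0.970800+0.945800+0.932100))/(1+824/37663) = 1147/1250 ≈ 0.917600
step 5 [5y] swap r/1=1284/46379: DF=(1 − 1284/46379·(0.970800+0.945800+0.932100+0.917600))/(1+1284/46379) = 2179/2500 ≈ 0.871600
step 6 [6y] bond c/1=9/100: DF=(168929/125000 − 9/100·(0.970800+0.945800+0.932100+0.917600+0.871600))/(1+9/100) = 8569/10000 ≈ 0.856900
step 7 [7y] bond c/1=3/200: DF=(933601/1000000 − 3/200·(0.970800+0.945800+0.932100+0.917600+0.871600+0.856900))/(1+3/200) = 4193/5000 ≈ 0.838600
step 8 [8y] zero: DF = P = 1999/2500 ≈ 0.799600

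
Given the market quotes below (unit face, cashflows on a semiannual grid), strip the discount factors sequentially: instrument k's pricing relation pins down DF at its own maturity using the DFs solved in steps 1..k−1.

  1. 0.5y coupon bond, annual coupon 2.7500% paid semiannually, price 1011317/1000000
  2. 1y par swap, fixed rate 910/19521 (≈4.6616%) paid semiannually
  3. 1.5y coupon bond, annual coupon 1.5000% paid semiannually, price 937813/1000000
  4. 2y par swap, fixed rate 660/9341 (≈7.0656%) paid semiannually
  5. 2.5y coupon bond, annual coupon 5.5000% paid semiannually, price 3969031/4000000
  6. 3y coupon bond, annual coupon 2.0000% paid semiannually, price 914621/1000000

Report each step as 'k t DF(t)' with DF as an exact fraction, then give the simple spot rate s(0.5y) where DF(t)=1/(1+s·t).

step 1 [0.5y] bond c/2=11/800: DF=(1011317/1000000 − 11/800·(0))/(1+11/800) = 1247/1250 ≈ 0.997600
step 2 [1y] swap r/2=455/19521: DF=(1 − 455/19521·(0.997600))/(1+455/19521) = 1909/2000 ≈ 0.954500
step 3 [1.5y] bond c/2=3/400: DF=(937813/1000000 − 3/400·(0.997600+0.954500))/(1+3/400) = 9163/10000 ≈ 0.916300
step 4 [2y] swap r/2=330/9341: DF=(1 − 330/9341·(0.997600+0.954500+0.916300))/(1+330/9341) = 217/250 ≈ 0.868000
step 5 [2.5y] bond c/2=11/400: DF=(3969031/4000000 − 11/400·(0.997600+0.954500+0.916300+0.868000))/(1+11/400) = 8657/10000 ≈ 0.865700
step 6 [3y] bond c/2=1/100: DF=(914621/1000000 − 1/100·(0.997600+0.954500+0.916300+0.868000+0.865700))/(1+1/100) = 43/50 ≈ 0.860000

1 1/2 1247/1250
2 1 1909/2000
3 3/2 9163/10000
4 2 217/250
5 5/2 8657/10000
6 3 43/50
s(0.5y) = (1/(1247/1250) − 1)/(1/2) = 6/1247 ≈ 0.4812%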